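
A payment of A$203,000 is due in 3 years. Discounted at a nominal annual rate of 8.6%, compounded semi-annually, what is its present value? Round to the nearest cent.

With 2 periods per year: i = 0.043, n = 6.
Discount factor = (1+0.043)^(−6) = 0.776773; PV = 203,000 × 0.776773 = 157,684.9292

A$157,684.93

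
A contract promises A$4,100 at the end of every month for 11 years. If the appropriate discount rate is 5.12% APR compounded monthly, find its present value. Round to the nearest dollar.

With 12 periods per year: i = 0.00426667, n = 132.
Annuity factor a(132|0.00426667) = 100.765618; PV = 4100 × 100.765618 = 413,139.0337

A$413,139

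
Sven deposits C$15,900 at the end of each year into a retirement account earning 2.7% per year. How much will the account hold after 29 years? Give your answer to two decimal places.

Accumulation factor s(29|0.027) = 43.163837; FV = 15900 × 43.163837 = 686,305.0050

C$686,305.00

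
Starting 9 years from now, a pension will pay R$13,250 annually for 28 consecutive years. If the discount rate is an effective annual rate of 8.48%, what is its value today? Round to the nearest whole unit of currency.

PV at t=8 (ordinary 28-year annuity): 13250 × a(28|0.0848) = 13250 × 10.585158 = 140,253.3485
Discount back 8 years: 140,253.3485 × (1+0.0848)^(−8) = 140,253.3485 × 0.521438 = 73,133.4105

R$73,133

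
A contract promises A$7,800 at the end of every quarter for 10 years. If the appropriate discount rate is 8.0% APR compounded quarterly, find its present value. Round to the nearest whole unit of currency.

A$213,373

i = 0.08/4 = 0.02 per quarter; n = 10·4 = 40.
Annuity factor a(40|0.02) = 27.355479; PV = 7800 × 27.355479 = 213,372.7381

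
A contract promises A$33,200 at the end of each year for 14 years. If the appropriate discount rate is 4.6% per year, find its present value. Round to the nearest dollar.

A$337,203

PV = 33200 × [1 − (1+0.046)^(−14)] / 0.046 = 33200 × 10.156730 = 337,203.4278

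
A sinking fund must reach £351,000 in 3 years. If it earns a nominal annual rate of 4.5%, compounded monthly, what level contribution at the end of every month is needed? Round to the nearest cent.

i = 0.045/12 = 0.00375 per month; n = 3·12 = 36.
FV-annuity factor = 38.466089; PMT = 351000 / 38.466089 = 9,124.9205

£9,124.92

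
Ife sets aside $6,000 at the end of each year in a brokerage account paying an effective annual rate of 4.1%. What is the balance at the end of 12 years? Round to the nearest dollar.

$90,674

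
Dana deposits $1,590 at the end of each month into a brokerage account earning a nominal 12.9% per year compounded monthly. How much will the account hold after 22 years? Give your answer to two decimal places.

i = 0.129/12 = 0.01075 per month; n = 22·12 = 264.
Accumulation factor s(264|0.01075) = 1472.074747; FV = 1590 × 1472.074747 = 2,340,598.8478

$2,340,598.85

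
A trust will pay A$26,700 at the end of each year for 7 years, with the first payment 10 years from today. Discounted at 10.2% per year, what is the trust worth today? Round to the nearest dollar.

A$53,878

Value one period before first payment (t=9): 26700 × [1 − (1+0.102)^(−7)] / 0.102 = 26700 × 4.836527 = 129,135.2683
PV₀ = 129,135.2683 / (1+0.102)^9 = 129,135.2683 / 2.396814 = 53,877.8825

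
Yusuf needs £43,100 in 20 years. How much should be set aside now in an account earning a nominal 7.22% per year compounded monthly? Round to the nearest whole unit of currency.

With 12 periods per year: i = 0.00601667, n = 240.
PV = FV·(1+i)^(−n) = 43,100 × 0.237005 = 10,214.9229

£10,215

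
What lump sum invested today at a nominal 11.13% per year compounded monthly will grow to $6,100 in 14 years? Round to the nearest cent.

i = 0.1113/12 = 0.009275 per month; n = 14·12 = 168.
PV = 6,100 / (1 + 0.009275)^168 = 6,100 / 4.716270 = 1,293.3950

$1,293.40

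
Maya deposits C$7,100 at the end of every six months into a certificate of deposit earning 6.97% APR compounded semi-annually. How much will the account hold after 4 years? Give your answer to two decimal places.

i = 0.0697/2 = 0.03485 per half-year; n = 4·2 = 8.
FV = 7100 × [(1+0.03485)^8 − 1] / 0.03485 = 7100 × 9.046860 = 64,232.7070

C$64,232.71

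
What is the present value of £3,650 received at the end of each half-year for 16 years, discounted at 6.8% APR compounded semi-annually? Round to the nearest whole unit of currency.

With 2 periods per year: i = 0.034, n = 32.
PV = PMT · [1 − (1+i)^(−n)] / i = 3650 · 19.322399 = 70,526.7582

£70,527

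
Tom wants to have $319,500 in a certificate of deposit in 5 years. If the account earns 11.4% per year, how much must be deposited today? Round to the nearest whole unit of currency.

Discount factor = (1+0.114)^(−5) = 0.582873; PV = 319,500 × 0.582873 = 186,227.9696

$186,228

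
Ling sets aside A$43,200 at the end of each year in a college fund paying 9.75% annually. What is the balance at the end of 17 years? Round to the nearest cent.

A$1,711,470.82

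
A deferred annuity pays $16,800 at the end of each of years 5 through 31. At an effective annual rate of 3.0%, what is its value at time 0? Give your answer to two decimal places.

PV at t=4 (ordinary 27-year annuity): 16800 × a(27|0.03) = 16800 × 18.327031 = 307,894.1288
PV₀ = 307,894.1288 / (1+0.03)^4 = 307,894.1288 / 1.125509 = 273,559.9455

$273,559.95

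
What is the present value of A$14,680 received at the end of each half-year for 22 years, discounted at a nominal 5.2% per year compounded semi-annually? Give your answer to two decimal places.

A$382,112.88

Periodic rate i = 0.052/2 = 0.026; n = 22 × 2 = 44 periods.
PV = 14680 × [1 − (1+0.026)^(−44)] / 0.026 = 14680 × 26.029488 = 382,112.8781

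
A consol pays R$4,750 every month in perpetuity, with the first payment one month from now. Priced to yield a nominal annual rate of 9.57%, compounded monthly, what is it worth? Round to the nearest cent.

Periodic rate i = 0.0957/12 = 0.007975.
PV = PMT / i = 4750 / 0.007975 = 595,611.2853

R$595,611.29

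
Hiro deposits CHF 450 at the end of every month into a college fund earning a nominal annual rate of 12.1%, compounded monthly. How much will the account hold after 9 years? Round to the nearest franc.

CHF 87,254

With 12 periods per year: i = 0.0100833, n = 108.
Accumulation factor s(108|0.0100833) = 193.898249; FV = 450 × 193.898249 = 87,254.2120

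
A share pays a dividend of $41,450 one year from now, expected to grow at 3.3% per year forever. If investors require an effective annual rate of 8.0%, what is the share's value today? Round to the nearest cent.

$881,914.89

PV = PMT / (i − g) = 41450 / (0.08 − 0.033) = 41450 / 0.047000 = 881,914.8936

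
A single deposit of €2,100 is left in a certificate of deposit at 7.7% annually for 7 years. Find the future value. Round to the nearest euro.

€3,530

FV = 2,100 × (1 + 0.077)^7 = 3,529.6303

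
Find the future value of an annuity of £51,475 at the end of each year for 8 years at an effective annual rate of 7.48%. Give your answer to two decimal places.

£537,339.18

Accumulation factor s(8|0.0748) = 10.438838; FV = 51475 × 10.438838 = 537,339.1808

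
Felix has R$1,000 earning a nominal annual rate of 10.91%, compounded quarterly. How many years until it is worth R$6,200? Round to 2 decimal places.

16.95 years

Periodic rate i = 0.1091/4 = 0.027275.
n = ln(6200/1000) / ln(1+0.027275) = ln(6.20000) / 0.026910 = 67.8027 quarters
= 67.8027/4 years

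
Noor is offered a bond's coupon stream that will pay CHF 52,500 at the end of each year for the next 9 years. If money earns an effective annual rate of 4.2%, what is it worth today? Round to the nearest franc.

CHF 386,822

Annuity factor a(9|0.042) = 7.368031; PV = 52500 × 7.368031 = 386,821.6433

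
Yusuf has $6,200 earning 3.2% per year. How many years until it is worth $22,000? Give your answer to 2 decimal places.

(1+i)^n = 22000/6200 = 3.54839, so n = ln 3.54839 / ln 1.032 = 40.2078 years

40.21 years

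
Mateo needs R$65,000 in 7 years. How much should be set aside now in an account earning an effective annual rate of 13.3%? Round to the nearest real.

R$27,121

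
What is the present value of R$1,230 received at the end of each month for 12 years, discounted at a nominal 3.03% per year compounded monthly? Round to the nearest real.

R$148,337

i = 0.0303/12 = 0.002525 per month; n = 12·12 = 144.
PV = 1230 × [1 − (1+0.002525)^(−144)] / 0.002525 = 1230 × 120.598868 = 148,336.6080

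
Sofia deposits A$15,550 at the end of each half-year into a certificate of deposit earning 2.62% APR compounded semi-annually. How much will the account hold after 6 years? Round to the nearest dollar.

A$200,649

With 2 periods per year: i = 0.0131, n = 12.
Accumulation factor s(12|0.0131) = 12.903491; FV = 15550 × 12.903491 = 200,649.2802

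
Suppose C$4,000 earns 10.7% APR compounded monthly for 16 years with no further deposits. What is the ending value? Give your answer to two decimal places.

C$21,992.62

With 12 periods per year: i = 0.00891667, n = 192.
FV = PV·(1+i)^n = 4,000 × 5.498154 = 21,992.6161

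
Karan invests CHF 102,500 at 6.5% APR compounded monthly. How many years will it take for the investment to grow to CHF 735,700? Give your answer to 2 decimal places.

30.40 years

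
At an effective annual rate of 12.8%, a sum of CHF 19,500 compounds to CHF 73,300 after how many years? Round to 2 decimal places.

n = ln(73300/19500) / ln(1+0.128) = ln(3.75897) / 0.120446 = 10.9937 years

10.99 years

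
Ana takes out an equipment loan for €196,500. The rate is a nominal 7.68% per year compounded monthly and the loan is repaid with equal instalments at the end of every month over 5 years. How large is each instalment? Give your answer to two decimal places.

Periodic rate i = 0.0768/12 = 0.0064; n = 5 × 12 = 60 periods.
PMT = 196500 / ( [1 − (1+0.0064)^(−60)] / 0.0064 ) = 196500 / 49.692913 = 3,954.2862

€3,954.29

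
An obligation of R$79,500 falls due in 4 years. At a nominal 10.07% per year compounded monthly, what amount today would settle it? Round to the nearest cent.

R$53,230.83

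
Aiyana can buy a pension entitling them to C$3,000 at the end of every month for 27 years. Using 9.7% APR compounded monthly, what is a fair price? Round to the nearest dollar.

C$343,801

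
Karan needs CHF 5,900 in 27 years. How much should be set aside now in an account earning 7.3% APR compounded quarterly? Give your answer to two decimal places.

With 4 periods per year: i = 0.01825, n = 108.
PV = FV·(1+i)^(−n) = 5,900 × 0.141815 = 836.7097

CHF 836.71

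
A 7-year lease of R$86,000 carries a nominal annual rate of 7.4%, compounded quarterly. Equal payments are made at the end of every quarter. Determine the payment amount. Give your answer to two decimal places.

R$3,963.01

With 4 periods per year: i = 0.0185, n = 28.
Annuity-PV factor = 21.700698; PMT = 86000 / 21.700698 = 3,963.0062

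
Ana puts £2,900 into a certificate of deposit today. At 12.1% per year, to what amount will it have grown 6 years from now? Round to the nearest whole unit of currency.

£5,755

FV = 2,900 × (1 + 0.121)^6 = 5,754.8191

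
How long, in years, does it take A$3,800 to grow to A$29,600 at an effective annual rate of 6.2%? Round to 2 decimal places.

34.13 years

n = ln(29600/3800) / ln(1+0.062) = ln(7.78947) / 0.060154 = 34.1253 years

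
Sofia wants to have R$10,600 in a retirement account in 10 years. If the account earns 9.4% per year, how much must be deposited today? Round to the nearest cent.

PV = FV·(1+i)^(−n) = 10,600 × 0.407218 = 4,316.5089

R$4,316.51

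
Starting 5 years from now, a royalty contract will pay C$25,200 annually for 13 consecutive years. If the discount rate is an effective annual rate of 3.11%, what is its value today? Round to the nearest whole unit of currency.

C$235,441

Value one period before first payment (t=4): 25200 × [1 − (1+0.0311)^(−13)] / 0.0311 = 25200 × 10.560526 = 266,125.2442
Discount back 4 years: 266,125.2442 × (1+0.0311)^(−4) = 266,125.2442 × 0.884702 = 235,441.4509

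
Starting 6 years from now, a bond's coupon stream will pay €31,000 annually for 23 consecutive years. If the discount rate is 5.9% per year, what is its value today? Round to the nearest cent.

Value one period before first payment (t=5): 31000 × [1 − (1+0.059)^(−23)] / 0.059 = 31000 × 12.414532 = 384,850.5066
PV₀ = 384,850.5066 / (1+0.059)^5 = 384,850.5066 / 1.331925 = 288,943.0562

€288,943.06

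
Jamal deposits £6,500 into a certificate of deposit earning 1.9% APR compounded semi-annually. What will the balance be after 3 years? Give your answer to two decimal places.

£6,879.41

i = 0.019/2 = 0.0095 per half-year; n = 3·2 = 6.
FV = PV·(1+i)^n = 6,500 × 1.058371 = 6,879.4116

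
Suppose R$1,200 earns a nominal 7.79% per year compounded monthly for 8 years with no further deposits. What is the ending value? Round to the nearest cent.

With 12 periods per year: i = 0.00649167, n = 96.
1,200 × (1+0.00649167)^96 = 1,200 × 1.861134 = 2,233.3606

R$2,233.36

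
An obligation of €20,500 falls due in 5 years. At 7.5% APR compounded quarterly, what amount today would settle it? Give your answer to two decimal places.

€14,138.44

With 4 periods per year: i = 0.01875, n = 20.
PV = 20,500 / (1 + 0.01875)^20 = 20,500 / 1.449948 = 14,138.4378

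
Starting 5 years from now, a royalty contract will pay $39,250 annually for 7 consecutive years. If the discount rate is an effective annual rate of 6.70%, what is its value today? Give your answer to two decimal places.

$164,918.34

Value one period before first payment (t=4): 39250 × [1 − (1+0.067)^(−7)] / 0.067 = 39250 × 5.446117 = 213,760.0896
Discount back 4 years: 213,760.0896 × (1+0.067)^(−4) = 213,760.0896 × 0.771511 = 164,918.3364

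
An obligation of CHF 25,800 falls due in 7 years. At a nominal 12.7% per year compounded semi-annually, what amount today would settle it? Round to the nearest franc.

CHF 10,897

i = 0.127/2 = 0.0635 per half-year; n = 7·2 = 14.
PV = 25,800 / (1 + 0.0635)^14 = 25,800 / 2.367690 = 10,896.6948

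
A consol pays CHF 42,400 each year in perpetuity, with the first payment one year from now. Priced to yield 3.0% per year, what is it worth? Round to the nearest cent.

CHF 1,413,333.33

PV = PMT / i = 42400 / 0.03 = 1,413,333.3333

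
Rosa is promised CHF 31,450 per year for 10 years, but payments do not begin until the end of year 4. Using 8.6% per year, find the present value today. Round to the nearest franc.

PV at t=3 (ordinary 10-year annuity): 31450 × a(10|0.086) = 31450 × 6.532213 = 205,438.1144
PV₀ = 205,438.1144 / (1+0.086)^3 = 205,438.1144 / 1.280824 = 160,395.2654

CHF 160,395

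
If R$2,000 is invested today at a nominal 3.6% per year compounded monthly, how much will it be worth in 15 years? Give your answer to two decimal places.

R$3,429.24

i = 0.036/12 = 0.003 per month; n = 15·12 = 180.
FV = PV·(1+i)^n = 2,000 × 1.714620 = 3,429.2405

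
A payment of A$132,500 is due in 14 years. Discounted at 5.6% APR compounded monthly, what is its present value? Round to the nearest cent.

A$60,606.75

Periodic rate i = 0.056/12 = 0.00466667; n = 14 × 12 = 168 periods.
Discount factor = (1+0.00466667)^(−168) = 0.457409; PV = 132,500 × 0.457409 = 60,606.7521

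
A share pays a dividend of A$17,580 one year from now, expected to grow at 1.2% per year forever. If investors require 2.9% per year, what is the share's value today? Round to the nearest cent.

A$1,034,117.65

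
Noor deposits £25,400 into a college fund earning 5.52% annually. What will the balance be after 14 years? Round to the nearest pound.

£53,892

FV = 25,400 × (1 + 0.0552)^14 = 53,891.5497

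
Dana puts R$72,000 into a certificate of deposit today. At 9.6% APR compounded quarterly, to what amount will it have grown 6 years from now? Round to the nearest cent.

Periodic rate i = 0.096/4 = 0.024; n = 6 × 4 = 24 periods.
FV = 72,000 × (1 + 0.024)^24 = 127,212.9887

R$127,212.99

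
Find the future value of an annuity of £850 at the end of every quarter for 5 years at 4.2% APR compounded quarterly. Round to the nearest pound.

£18,808

i = 0.042/4 = 0.0105 per quarter; n = 5·4 = 20.
Accumulation factor s(20|0.0105) = 22.126487; FV = 850 × 22.126487 = 18,807.5141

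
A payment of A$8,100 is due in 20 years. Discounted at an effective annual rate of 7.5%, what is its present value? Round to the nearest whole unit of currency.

PV = FV·(1+i)^(−n) = 8,100 × 0.235413 = 1,906.8465

A$1,907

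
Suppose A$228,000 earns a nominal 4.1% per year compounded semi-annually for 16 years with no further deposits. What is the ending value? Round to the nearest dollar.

With 2 periods per year: i = 0.0205, n = 32.
FV = 228,000 × (1 + 0.0205)^32 = 436,466.7217

A$436,467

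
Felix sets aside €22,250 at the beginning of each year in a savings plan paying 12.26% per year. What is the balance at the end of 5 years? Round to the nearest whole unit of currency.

€159,502

FV = 22250 × [(1+0.1226)^5 − 1] / 0.1226 × (1+i) = 22250 × 7.168640 = 159,502.2402
(annuity-due: payments at period start, so ×(1+i).)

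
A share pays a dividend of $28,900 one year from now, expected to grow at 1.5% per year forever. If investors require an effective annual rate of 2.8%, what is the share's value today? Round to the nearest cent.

$2,223,076.92

PV = PMT / (i − g) = 28900 / (0.028 − 0.015) = 28900 / 0.013000 = 2,223,076.9231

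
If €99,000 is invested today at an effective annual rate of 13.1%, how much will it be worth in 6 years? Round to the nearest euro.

€207,210

FV = 99,000 × (1 + 0.131)^6 = 207,210.0541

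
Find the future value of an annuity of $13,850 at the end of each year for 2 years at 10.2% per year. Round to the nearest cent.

$29,112.70

FV = PMT · [(1+i)^n − 1] / i = 13850 · 2.102000 = 29,112.7000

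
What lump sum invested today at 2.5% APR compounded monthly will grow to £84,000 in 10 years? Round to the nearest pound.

£65,436

Periodic rate i = 0.025/12 = 0.00208333; n = 10 × 12 = 120 periods.
Discount factor = (1+0.00208333)^(−120) = 0.779003; PV = 84,000 × 0.779003 = 65,436.2806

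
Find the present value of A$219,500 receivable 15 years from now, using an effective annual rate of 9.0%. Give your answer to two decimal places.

PV = 219,500 / (1 + 0.09)^15 = 219,500 / 3.642482 = 60,261.1001

A$60,261.10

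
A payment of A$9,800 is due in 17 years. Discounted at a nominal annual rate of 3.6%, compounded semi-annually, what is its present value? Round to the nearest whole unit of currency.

Periodic rate i = 0.036/2 = 0.018; n = 17 × 2 = 34 periods.
PV = 9,800 / (1 + 0.018)^34 = 9,800 / 1.834106 = 5,343.2024

A$5,343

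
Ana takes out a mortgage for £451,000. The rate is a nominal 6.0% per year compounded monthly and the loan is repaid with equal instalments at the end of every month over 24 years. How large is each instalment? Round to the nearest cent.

£2,958.46

With 12 periods per year: i = 0.005, n = 288.
Annuity-PV factor = 152.444121; PMT = 451000 / 152.444121 = 2,958.4611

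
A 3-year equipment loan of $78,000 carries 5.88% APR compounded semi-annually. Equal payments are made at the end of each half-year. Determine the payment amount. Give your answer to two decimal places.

i = 0.0588/2 = 0.0294 per half-year; n = 3·2 = 6.
Annuity-PV factor = 5.427981; PMT = 78000 / 5.427981 = 14,369.9844

$14,369.98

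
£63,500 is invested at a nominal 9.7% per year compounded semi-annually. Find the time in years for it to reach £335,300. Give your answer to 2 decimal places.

Periodic rate i = 0.097/2 = 0.0485.
(1+i)^n = 335300/63500 = 5.28031, so n = ln 5.28031 / ln 1.0485 = 35.1344 half-years
= 35.1344/2 years

17.57 years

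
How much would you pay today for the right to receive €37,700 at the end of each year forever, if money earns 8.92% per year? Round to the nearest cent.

PV = PMT / i = 37700 / 0.0892 = 422,645.7399

€422,645.74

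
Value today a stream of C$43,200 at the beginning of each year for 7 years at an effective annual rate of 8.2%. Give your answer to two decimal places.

C$241,702.47

PV = 43200 × [1 − (1+0.082)^(−7)] / 0.082 × (1+i) = 43200 × 5.594965 = 241,702.4714
(Beginning-of-period payments → annuity-due factor ×(1+i).)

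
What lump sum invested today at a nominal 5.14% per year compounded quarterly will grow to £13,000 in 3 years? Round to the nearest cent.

£11,153.26

i = 0.0514/4 = 0.01285 per quarter; n = 3·4 = 12.
Discount factor = (1+0.01285)^(−12) = 0.857943; PV = 13,000 × 0.857943 = 11,153.2584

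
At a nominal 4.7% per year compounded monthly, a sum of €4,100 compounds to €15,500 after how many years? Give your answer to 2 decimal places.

Periodic rate i = 0.047/12 = 0.00391667.
n = ln(15500/4100) / ln(1+0.00391667) = ln(3.78049) / 0.003909 = 340.2014 months
= 340.2014/12 years

28.35 years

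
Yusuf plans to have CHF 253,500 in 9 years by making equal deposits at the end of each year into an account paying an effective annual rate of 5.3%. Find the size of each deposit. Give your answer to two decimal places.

PMT = 253500 / ( [(1+0.053)^9 − 1] / 0.053 ) = 253500 / 11.163745 = 22,707.4345

CHF 22,707.43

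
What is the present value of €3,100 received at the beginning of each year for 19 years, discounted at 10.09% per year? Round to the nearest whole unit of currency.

€28,378

PV = 3100 × [1 − (1+0.1009)^(−19)] / 0.1009 × (1+i) = 3100 × 9.154307 = 28,378.3513
(Beginning-of-period payments → annuity-due factor ×(1+i).)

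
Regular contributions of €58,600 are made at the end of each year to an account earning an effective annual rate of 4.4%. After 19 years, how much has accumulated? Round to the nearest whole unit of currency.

FV = PMT · [(1+i)^n − 1] / i = 58600 · 28.778606 = 1,686,426.2923

€1,686,426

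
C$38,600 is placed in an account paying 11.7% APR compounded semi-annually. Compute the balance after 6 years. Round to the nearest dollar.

C$76,362

Periodic rate i = 0.117/2 = 0.0585; n = 6 × 2 = 12 periods.
FV = PV·(1+i)^n = 38,600 × 1.978292 = 76,362.0630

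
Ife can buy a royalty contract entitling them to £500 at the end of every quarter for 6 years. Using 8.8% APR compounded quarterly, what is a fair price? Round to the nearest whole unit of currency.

With 4 periods per year: i = 0.022, n = 24.
Annuity factor a(24|0.022) = 18.492315; PV = 500 × 18.492315 = 9,246.1574

£9,246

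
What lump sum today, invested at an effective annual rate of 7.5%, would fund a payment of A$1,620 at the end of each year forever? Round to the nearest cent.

A$21,600.00

PV = C/r = 1620/0.075 = 21,600.0000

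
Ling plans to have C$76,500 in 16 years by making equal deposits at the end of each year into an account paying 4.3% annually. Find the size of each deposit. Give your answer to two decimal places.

PMT = 76500 / ( [(1+0.043)^16 − 1] / 0.043 ) = 76500 / 22.356329 = 3,421.8498

C$3,421.85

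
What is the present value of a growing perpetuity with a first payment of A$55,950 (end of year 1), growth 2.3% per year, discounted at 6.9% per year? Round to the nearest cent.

A$1,216,304.35

PV = PMT / (i − g) = 55950 / (0.069 − 0.023) = 55950 / 0.046000 = 1,216,304.3478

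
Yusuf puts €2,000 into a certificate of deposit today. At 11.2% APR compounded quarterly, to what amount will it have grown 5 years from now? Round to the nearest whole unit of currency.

€3,474

Periodic rate i = 0.112/4 = 0.028; n = 5 × 4 = 20 periods.
2,000 × (1+0.028)^20 = 2,000 × 1.737250 = 3,474.4998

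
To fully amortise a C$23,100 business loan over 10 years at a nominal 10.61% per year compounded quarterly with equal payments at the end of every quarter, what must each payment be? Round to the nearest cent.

i = 0.1061/4 = 0.026525 per quarter; n = 10·4 = 40.
Annuity-PV factor = 24.470175; PMT = 23100 / 24.470175 = 944.0063

C$944.01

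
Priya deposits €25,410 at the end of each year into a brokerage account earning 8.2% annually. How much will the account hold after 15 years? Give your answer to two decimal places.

Accumulation factor s(15|0.082) = 27.578492; FV = 25410 × 27.578492 = 700,769.4935

€700,769.49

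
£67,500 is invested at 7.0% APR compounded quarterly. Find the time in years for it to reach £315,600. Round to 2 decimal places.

22.23 years

Periodic rate i = 0.07/4 = 0.0175.
n = ln(315600/67500) / ln(1+0.0175) = ln(4.67556) / 0.017349 = 88.9031 quarters
= 88.9031/4 years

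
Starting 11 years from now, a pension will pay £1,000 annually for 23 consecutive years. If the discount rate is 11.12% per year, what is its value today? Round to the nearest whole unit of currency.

£2,856

PV at t=10 (ordinary 23-year annuity): 1000 × a(23|0.1112) = 1000 × 8.197244 = 8,197.2441
PV₀ = 8,197.2441 / (1+0.1112)^10 = 8,197.2441 / 2.870267 = 2,855.9167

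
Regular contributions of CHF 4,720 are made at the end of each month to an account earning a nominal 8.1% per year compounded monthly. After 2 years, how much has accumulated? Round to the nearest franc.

CHF 122,524

With 12 periods per year: i = 0.00675, n = 24.
FV = PMT · [(1+i)^n − 1] / i = 4720 · 25.958577 = 122,524.4818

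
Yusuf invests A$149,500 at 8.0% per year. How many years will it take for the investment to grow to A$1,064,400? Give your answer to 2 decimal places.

25.50 years

(1+i)^n = 1.0644e+06/149500 = 7.11973, so n = ln 7.11973 / ln 1.08 = 25.5047 years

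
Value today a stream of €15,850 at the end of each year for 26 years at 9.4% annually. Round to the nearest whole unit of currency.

PV = PMT · [1 − (1+i)^(−n)] / i = 15850 · 9.609283 = 152,307.1309

€152,307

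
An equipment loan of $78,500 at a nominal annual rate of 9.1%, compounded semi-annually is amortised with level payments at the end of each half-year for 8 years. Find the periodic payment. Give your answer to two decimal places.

With 2 periods per year: i = 0.0455, n = 16.
Annuity-PV factor = 11.193423; PMT = 78500 / 11.193423 = 7,013.0470

$7,013.05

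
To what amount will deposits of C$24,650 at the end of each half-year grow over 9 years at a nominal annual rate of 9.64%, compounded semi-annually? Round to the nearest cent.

i = 0.0964/2 = 0.0482 per half-year; n = 9·2 = 18.
Accumulation factor s(18|0.0482) = 27.664525; FV = 24650 × 27.664525 = 681,930.5411

C$681,930.54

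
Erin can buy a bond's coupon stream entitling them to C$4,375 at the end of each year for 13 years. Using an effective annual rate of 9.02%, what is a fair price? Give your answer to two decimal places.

C$32,720.27

PV = PMT · [1 − (1+i)^(−n)] / i = 4375 · 7.478918 = 32,720.2659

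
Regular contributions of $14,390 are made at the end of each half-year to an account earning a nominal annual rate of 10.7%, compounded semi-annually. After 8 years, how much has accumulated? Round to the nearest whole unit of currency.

$350,269

With 2 periods per year: i = 0.0535, n = 16.
FV = 14390 × [(1+0.0535)^16 − 1] / 0.0535 = 14390 × 24.341137 = 350,268.9628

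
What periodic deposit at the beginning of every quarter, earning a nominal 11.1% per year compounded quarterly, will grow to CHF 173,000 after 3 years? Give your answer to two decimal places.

With 4 periods per year: i = 0.02775, n = 12.
FV-annuity factor × (1+i) = 14.400809; PMT = 173000 / 14.400809 = 12,013.2139

CHF 12,013.21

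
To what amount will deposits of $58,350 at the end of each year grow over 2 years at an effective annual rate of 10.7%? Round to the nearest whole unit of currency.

$122,943

Accumulation factor s(2|0.107) = 2.107000; FV = 58350 × 2.107000 = 122,943.4500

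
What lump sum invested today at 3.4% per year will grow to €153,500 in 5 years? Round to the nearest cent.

€129,869.06

Discount factor = (1+0.034)^(−5) = 0.846052; PV = 153,500 × 0.846052 = 129,869.0567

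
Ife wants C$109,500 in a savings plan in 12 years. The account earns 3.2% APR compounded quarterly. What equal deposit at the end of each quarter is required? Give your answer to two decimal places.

C$1,880.22

Periodic rate i = 0.032/4 = 0.008; n = 12 × 4 = 48 periods.
PMT = 109500 / ( [(1+0.008)^48 − 1] / 0.008 ) = 109500 / 58.238005 = 1,880.2155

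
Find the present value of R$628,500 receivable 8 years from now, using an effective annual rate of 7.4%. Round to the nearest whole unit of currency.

R$355,035

PV = 628,500 / (1 + 0.074)^8 = 628,500 / 1.770249 = 355,034.8875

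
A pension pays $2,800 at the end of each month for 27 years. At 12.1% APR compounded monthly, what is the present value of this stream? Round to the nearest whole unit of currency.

$266,926

With 12 periods per year: i = 0.0100833, n = 324.
Annuity factor a(324|0.0100833) = 95.330633; PV = 2800 × 95.330633 = 266,925.7731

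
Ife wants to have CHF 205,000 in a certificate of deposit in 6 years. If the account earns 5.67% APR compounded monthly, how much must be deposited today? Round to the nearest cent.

CHF 146,000.67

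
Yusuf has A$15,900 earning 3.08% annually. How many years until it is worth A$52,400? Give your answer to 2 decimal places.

39.31 years

n = ln(52400/15900) / ln(1+0.0308) = ln(3.29560) / 0.030335 = 39.3137 years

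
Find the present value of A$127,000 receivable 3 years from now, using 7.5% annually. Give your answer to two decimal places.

PV = FV·(1+i)^(−n) = 127,000 × 0.804961 = 102,229.9923

A$102,229.99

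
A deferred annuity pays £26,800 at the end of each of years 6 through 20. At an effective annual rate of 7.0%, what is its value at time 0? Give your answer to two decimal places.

PV at t=5 (ordinary 15-year annuity): 26800 × a(15|0.07) = 26800 × 9.107914 = 244,092.0953
PV₀ = 244,092.0953 / (1+0.07)^5 = 244,092.0953 / 1.402552 = 174,034.2905

£174,034.29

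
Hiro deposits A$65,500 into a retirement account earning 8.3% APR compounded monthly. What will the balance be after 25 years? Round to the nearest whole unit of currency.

A$517,965

Periodic rate i = 0.083/12 = 0.00691667; n = 25 × 12 = 300 periods.
FV = PV·(1+i)^n = 65,500 × 7.907857 = 517,964.6620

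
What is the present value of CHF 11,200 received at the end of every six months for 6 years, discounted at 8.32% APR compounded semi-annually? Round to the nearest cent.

CHF 104,143.71

i = 0.0832/2 = 0.0416 per half-year; n = 6·2 = 12.
PV = 11200 × [1 − (1+0.0416)^(−12)] / 0.0416 = 11200 × 9.298545 = 104,143.7077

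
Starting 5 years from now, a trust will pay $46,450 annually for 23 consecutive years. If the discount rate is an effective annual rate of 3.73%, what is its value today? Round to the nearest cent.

$612,325.11

Value one period before first payment (t=4): 46450 × [1 − (1+0.0373)^(−23)] / 0.0373 = 46450 × 15.262085 = 708,923.8413
PV₀ = 708,923.8413 / (1+0.0373)^4 = 708,923.8413 / 1.157757 = 612,325.1118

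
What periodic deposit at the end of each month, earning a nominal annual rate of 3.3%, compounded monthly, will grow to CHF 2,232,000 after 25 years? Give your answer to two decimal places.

Periodic rate i = 0.033/12 = 0.00275; n = 25 × 12 = 300 periods.
FV-annuity factor = 465.199438; PMT = 2.232e+06 / 465.199438 = 4,797.9422

CHF 4,797.94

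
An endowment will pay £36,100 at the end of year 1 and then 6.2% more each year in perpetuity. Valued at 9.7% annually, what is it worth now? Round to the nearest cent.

PV = D₁/(r − g) = 36100/(0.097 − 0.062) = 1,031,428.5714

£1,031,428.57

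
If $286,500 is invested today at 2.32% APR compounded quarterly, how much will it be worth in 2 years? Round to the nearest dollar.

$300,067

Periodic rate i = 0.0232/4 = 0.0058; n = 2 × 4 = 8 periods.
286,500 × (1+0.0058)^8 = 286,500 × 1.047353 = 300,066.6133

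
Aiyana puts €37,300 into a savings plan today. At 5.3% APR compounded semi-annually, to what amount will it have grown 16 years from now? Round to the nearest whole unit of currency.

With 2 periods per year: i = 0.0265, n = 32.
37,300 × (1+0.0265)^32 = 37,300 × 2.309333 = 86,138.1124

€86,138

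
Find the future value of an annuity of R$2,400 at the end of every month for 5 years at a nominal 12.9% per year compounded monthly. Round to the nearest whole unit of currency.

R$200,805

With 12 periods per year: i = 0.01075, n = 60.
FV = PMT · [(1+i)^n − 1] / i = 2400 · 83.668602 = 200,804.6438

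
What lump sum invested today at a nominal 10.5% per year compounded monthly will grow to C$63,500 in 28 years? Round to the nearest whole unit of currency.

C$3,400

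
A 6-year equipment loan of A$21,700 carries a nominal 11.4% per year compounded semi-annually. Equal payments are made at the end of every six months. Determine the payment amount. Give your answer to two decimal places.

Periodic rate i = 0.114/2 = 0.057; n = 6 × 2 = 12 periods.
Annuity-PV factor = 8.523470; PMT = 21700 / 8.523470 = 2,545.9115

A$2,545.91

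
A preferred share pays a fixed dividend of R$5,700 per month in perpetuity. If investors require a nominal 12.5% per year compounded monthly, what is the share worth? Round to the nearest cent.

Periodic rate i = 0.125/12 = 0.0104167.
PV = C/r = 5700/0.0104167 = 547,200.0000

R$547,200.00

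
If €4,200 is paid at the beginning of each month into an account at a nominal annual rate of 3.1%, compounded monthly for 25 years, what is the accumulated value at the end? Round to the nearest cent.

€1,904,538.81

Periodic rate i = 0.031/12 = 0.00258333; n = 25 × 12 = 300 periods.
FV = 4200 × [(1+0.00258333)^300 − 1] / 0.00258333 × (1+i) = 4200 × 453.461621 = 1,904,538.8088
Payments are at the start of each period, so multiply by (1+i).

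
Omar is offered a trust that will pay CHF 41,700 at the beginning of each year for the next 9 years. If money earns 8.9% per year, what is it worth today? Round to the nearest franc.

PV = 41700 × [1 − (1+0.089)^(−9)] / 0.089 × (1+i) = 41700 × 6.555450 = 273,362.2625
Payments are at the start of each period, so multiply by (1+i).

CHF 273,362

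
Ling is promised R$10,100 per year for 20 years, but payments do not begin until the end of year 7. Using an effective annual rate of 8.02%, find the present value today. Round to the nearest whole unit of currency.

R$62,328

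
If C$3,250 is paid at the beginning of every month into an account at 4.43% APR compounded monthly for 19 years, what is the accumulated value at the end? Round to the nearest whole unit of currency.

With 12 periods per year: i = 0.00369167, n = 228.
Accumulation factor s(228|0.00369167) × (1+i) = 357.988913; FV = 3250 × 357.988913 = 1,163,463.9664
(Beginning-of-period payments → annuity-due factor ×(1+i).)

C$1,163,464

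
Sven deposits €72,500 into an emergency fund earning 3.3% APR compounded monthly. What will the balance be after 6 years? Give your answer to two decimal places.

€88,350.76

i = 0.033/12 = 0.00275 per month; n = 6·12 = 72.
72,500 × (1+0.00275)^72 = 72,500 × 1.218631 = 88,350.7608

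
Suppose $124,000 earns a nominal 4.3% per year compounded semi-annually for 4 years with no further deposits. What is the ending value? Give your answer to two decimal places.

$147,003.83

With 2 periods per year: i = 0.0215, n = 8.
124,000 × (1+0.0215)^8 = 124,000 × 1.185515 = 147,003.8310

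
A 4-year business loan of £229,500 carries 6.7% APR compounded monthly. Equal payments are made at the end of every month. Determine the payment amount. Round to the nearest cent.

With 12 periods per year: i = 0.00558333, n = 48.
Annuity-PV factor = 42.003913; PMT = 229500 / 42.003913 = 5,463.7766

£5,463.78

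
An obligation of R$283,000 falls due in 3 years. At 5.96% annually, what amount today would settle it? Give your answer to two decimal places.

PV = 283,000 / (1 + 0.0596)^3 = 283,000 / 1.189668 = 237,881.4552

R$237,881.46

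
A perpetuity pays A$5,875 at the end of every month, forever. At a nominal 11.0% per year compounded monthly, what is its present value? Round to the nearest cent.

Periodic rate i = 0.11/12 = 0.00916667.
PV = C/r = 5875/0.00916667 = 640,909.0909

A$640,909.09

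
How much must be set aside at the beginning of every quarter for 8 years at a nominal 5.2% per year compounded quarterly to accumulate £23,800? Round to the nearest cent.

With 4 periods per year: i = 0.013, n = 32.
PMT = 23800 / ( [(1+0.013)^32 − 1] / 0.013 × (1+i) ) = 23800 / 39.883177 = 596.7428

£596.74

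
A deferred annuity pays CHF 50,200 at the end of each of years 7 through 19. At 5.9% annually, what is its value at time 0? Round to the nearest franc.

PV at t=6 (ordinary 13-year annuity): 50200 × a(13|0.059) = 50200 × 8.904626 = 447,012.2084
PV₀ = 447,012.2084 / (1+0.059)^6 = 447,012.2084 / 1.410509 = 316,915.6045

CHF 316,916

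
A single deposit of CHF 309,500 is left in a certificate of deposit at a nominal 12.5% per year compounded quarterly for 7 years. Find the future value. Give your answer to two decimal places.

Periodic rate i = 0.125/4 = 0.03125; n = 7 × 4 = 28 periods.
FV = 309,500 × (1 + 0.03125)^28 = 732,574.1283

CHF 732,574.13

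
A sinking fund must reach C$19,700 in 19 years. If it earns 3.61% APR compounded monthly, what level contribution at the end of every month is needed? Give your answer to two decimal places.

With 12 periods per year: i = 0.00300833, n = 228.
PMT = 19700 / ( [(1+0.00300833)^228 − 1] / 0.00300833 ) = 19700 / 326.930084 = 60.2575

C$60.26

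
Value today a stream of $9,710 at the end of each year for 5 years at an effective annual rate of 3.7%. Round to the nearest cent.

PV = PMT · [1 − (1+i)^(−n)] / i = 9710 · 4.489592 = 43,593.9352

$43,593.94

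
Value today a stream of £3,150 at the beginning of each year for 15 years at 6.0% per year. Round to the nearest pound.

£32,429

PV = PMT · [1 − (1+i)^(−n)] / i × (1+i) = 3150 · 10.294984 = 32,429.1994
(annuity-due: payments at period start, so ×(1+i).)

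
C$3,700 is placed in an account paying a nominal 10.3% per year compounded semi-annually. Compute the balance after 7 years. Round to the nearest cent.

C$7,473.63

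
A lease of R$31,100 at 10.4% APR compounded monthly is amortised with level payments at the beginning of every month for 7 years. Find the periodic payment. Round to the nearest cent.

Periodic rate i = 0.104/12 = 0.00866667; n = 7 × 12 = 84 periods.
Annuity-PV factor × (1+i) = 60.008989; PMT = 31100 / 60.008989 = 518.2557

R$518.26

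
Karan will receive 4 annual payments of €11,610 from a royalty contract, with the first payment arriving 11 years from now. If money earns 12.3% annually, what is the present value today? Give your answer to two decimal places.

PV at t=10 (ordinary 4-year annuity): 11610 × a(4|0.123) = 11610 × 3.018258 = 35,041.9712
Discount back 10 years: 35,041.9712 × (1+0.123)^(−10) = 35,041.9712 × 0.313475 = 10,984.7700

€10,984.77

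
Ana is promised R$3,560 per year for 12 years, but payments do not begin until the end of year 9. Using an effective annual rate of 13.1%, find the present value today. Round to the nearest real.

Value one period before first payment (t=8): 3560 × [1 − (1+0.131)^(−12)] / 0.131 = 3560 × 5.891069 = 20,972.2060
Discount back 8 years: 20,972.2060 × (1+0.131)^(−8) = 20,972.2060 × 0.373507 = 7,833.2732

R$7,833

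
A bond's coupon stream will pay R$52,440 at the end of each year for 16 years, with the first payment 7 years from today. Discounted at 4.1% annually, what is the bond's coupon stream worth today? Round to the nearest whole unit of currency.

PV at t=6 (ordinary 16-year annuity): 52440 × a(16|0.041) = 52440 × 11.566806 = 606,563.3097
PV₀ = 606,563.3097 / (1+0.041)^6 = 606,563.3097 / 1.272637 = 476,619.4484

R$476,619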